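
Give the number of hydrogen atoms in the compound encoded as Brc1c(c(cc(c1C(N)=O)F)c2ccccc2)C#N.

Hydrogens are implicit in SMILES; fill each atom to its normal valence:
  6 × C (aromatic): 1 H each → 6
  6 × C (aromatic): no H
  2 × C: no H
  1 × Br: no H
  1 × F: no H
  1 × N: 2 H
  1 × N: no H
  1 × O: no H
  Total hydrogens = 8.

8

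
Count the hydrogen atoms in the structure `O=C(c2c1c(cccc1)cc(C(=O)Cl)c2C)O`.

9

Hydrogens are implicit in SMILES; fill each atom to its normal valence:
  5 × C (aromatic): 1 H each → 5
  5 × C (aromatic): no H
  2 × C: no H
  2 × O: no H
  1 × C: 3 H
  1 × Cl: no H
  1 × O: 1 H
  Total hydrogens = 9.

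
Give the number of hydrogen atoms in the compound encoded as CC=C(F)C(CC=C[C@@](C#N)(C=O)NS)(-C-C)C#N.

16

Hydrogens are implicit in SMILES; fill each atom to its normal valence:
  5 × C: no H
  4 × C: 1 H each → 4
  2 × C: 3 H each → 6
  2 × C: 2 H each → 4
  2 × N: no H
  1 × F: no H
  1 × N: 1 H
  1 × O: no H
  1 × S: 1 H
  Total hydrogens = 16.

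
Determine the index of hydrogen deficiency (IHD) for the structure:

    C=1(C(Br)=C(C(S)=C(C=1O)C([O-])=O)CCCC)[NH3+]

Molecular formula from the SMILES: C11H14BrNO3S.
DoU = (2C + 2 + N − H − X)/2 = (2·11 + 2 + 1 − 14 − 1)/2 = 10/2 = 5.
(Structurally: 1 ring(s) + 4 π bond(s) = 5.)

5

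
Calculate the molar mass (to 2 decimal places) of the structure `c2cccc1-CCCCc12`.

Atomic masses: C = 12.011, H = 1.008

132.21

Molecular formula: C10H12.
M = 10×12.011 + 12×1.008 = 132.21 g/mol.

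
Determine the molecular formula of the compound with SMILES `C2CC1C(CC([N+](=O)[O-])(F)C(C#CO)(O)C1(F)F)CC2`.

Heavy atoms from the SMILES: 12 C, 3 F, 1 N, 4 O.
Implicit hydrogens by atom environment:
  5 × C: 2 H each → 10
  5 × C: no H
  3 × F: no H
  2 × C: 1 H each → 2
  2 × O: 1 H each → 2
  1 × N (charge +1): no H
  1 × O: no H
  1 × O (charge -1): no H
  Total hydrogens = 14.
Molecular formula: C12H14F3NO4

C12H14F3NO4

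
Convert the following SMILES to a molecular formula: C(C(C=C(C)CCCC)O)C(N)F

Heavy atoms from the SMILES: 10 C, 1 F, 1 N, 1 O.
Implicit hydrogens by atom environment:
  4 × C: 2 H each → 8
  3 × C: 1 H each → 3
  2 × C: 3 H each → 6
  1 × C: no H
  1 × F: no H
  1 × N: 2 H
  1 × O: 1 H
  Total hydrogens = 20.
Molecular formula: C10H20FNO

C10H20FNO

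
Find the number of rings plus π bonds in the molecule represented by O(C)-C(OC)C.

0

Molecular formula from the SMILES: C4H10O2.
DoU = (2C + 2 + N − H − X)/2 = (2·4 + 2 + 0 − 10 − 0)/2 = 0/2 = 0.
(Structurally: 0 ring(s) + 0 π bond(s) = 0.)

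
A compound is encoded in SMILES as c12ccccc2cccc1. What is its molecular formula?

Heavy atoms from the SMILES: 10 C.
Implicit hydrogens by atom environment:
  8 × C (aromatic): 1 H each → 8
  2 × C (aromatic): no H
  Total hydrogens = 8.
Molecular formula: C10H8

C10H8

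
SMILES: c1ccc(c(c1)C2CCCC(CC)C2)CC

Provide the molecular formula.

Heavy atoms from the SMILES: 16 C.
Implicit hydrogens by atom environment:
  6 × C: 2 H each → 12
  4 × C (aromatic): 1 H each → 4
  2 × C: 3 H each → 6
  2 × C: 1 H each → 2
  2 × C (aromatic): no H
  Total hydrogens = 24.
Molecular formula: C16H24

C16H24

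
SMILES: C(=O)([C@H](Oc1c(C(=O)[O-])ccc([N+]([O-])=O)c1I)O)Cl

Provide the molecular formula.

C9H4ClINO7-

Heavy atoms from the SMILES: 9 C, 1 Cl, 1 I, 1 N, 7 O.
Implicit hydrogens by atom environment:
  4 × C (aromatic): no H
  4 × O: no H
  2 × C (aromatic): 1 H each → 2
  2 × C: no H
  2 × O (charge -1): no H
  1 × C: 1 H
  1 × Cl: no H
  1 × I: no H
  1 × N (charge +1): no H
  1 × O: 1 H
  Total hydrogens = 4.
Net charge -1.
Molecular formula: C9H4ClINO7-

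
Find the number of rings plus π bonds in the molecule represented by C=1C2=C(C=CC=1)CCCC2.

5

Molecular formula from the SMILES: C10H12.
DoU = (2C + 2 + N − H − X)/2 = (2·10 + 2 + 0 − 12 − 0)/2 = 10/2 = 5.
(Structurally: 2 ring(s) + 3 π bond(s) = 5.)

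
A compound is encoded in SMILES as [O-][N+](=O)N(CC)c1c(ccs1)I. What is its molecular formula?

Heavy atoms from the SMILES: 6 C, 1 I, 2 N, 2 O, 1 S.
Implicit hydrogens by atom environment:
  2 × C (aromatic): 1 H each → 2
  2 × C (aromatic): no H
  1 × C: 3 H
  1 × C: 2 H
  1 × I: no H
  1 × N: no H
  1 × N (charge +1): no H
  1 × O: no H
  1 × O (charge -1): no H
  1 × S (aromatic): no H
  Total hydrogens = 7.
Molecular formula: C6H7IN2O2S

C6H7IN2O2S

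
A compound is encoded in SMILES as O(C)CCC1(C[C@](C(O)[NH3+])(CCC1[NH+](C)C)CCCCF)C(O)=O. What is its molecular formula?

Heavy atoms from the SMILES: 17 C, 1 F, 2 N, 4 O.
Implicit hydrogens by atom environment:
  9 × C: 2 H each → 18
  3 × C: 3 H each → 9
  3 × C: no H
  2 × C: 1 H each → 2
  2 × O: 1 H each → 2
  2 × O: no H
  1 × F: no H
  1 × N (charge +1): 3 H
  1 × N (charge +1): 1 H
  Total hydrogens = 35.
Net charge +2.
Molecular formula: [C17H35FN2O4]2+

[C17H35FN2O4]2+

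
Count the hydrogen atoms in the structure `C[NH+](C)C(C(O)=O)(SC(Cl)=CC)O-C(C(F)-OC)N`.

Hydrogens are implicit in SMILES; fill each atom to its normal valence:
  4 × C: 3 H each → 12
  3 × C: 1 H each → 3
  3 × C: no H
  3 × O: no H
  1 × Cl: no H
  1 × F: no H
  1 × N: 2 H
  1 × N (charge +1): 1 H
  1 × O: 1 H
  1 × S: no H
  Total hydrogens = 19.

19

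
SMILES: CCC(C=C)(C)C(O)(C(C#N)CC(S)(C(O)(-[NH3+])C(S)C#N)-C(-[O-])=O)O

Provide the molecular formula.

C15H23N3O5S2

Heavy atoms from the SMILES: 15 C, 3 N, 5 O, 2 S.
Implicit hydrogens by atom environment:
  7 × C: no H
  3 × C: 2 H each → 6
  3 × C: 1 H each → 3
  3 × O: 1 H each → 3
  2 × C: 3 H each → 6
  2 × N: no H
  2 × S: 1 H each → 2
  1 × N (charge +1): 3 H
  1 × O: no H
  1 × O (charge -1): no H
  Total hydrogens = 23.
Molecular formula: C15H23N3O5S2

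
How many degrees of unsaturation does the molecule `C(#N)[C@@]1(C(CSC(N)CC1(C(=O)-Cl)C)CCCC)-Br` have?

Molecular formula from the SMILES: C13H20BrClN2OS.
DoU = (2C + 2 + N − H − X)/2 = (2·13 + 2 + 2 − 20 − 2)/2 = 8/2 = 4.
(Structurally: 1 ring(s) + 3 π bond(s) = 4.)

4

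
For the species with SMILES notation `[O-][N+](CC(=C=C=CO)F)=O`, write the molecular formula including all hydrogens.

Heavy atoms from the SMILES: 5 C, 1 F, 1 N, 3 O.
Implicit hydrogens by atom environment:
  3 × C: no H
  1 × C: 2 H
  1 × C: 1 H
  1 × F: no H
  1 × N (charge +1): no H
  1 × O: 1 H
  1 × O: no H
  1 × O (charge -1): no H
  Total hydrogens = 4.
Molecular formula: C5H4FNO3

C5H4FNO3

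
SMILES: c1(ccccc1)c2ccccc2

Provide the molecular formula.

Heavy atoms from the SMILES: 12 C.
Implicit hydrogens by atom environment:
  10 × C (aromatic): 1 H each → 10
  2 × C (aromatic): no H
  Total hydrogens = 10.
Molecular formula: C12H10

C12H10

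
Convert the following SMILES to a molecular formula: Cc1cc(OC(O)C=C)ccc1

C10H12O2

Heavy atoms from the SMILES: 10 C, 2 O.
Implicit hydrogens by atom environment:
  4 × C (aromatic): 1 H each → 4
  2 × C: 1 H each → 2
  2 × C (aromatic): no H
  1 × C: 3 H
  1 × C: 2 H
  1 × O: 1 H
  1 × O: no H
  Total hydrogens = 12.
Molecular formula: C10H12O2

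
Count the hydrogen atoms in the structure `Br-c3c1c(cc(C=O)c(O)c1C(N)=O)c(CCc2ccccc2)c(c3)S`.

16

Hydrogens are implicit in SMILES; fill each atom to its normal valence:
  9 × C (aromatic): no H
  7 × C (aromatic): 1 H each → 7
  2 × C: 2 H each → 4
  2 × O: no H
  1 × Br: no H
  1 × C: 1 H
  1 × C: no H
  1 × N: 2 H
  1 × O: 1 H
  1 × S: 1 H
  Total hydrogens = 16.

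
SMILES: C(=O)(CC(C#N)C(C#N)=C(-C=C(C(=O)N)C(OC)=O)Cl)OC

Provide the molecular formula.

C13H12ClN3O5

Heavy atoms from the SMILES: 13 C, 1 Cl, 3 N, 5 O.
Implicit hydrogens by atom environment:
  8 × C: no H
  5 × O: no H
  2 × C: 3 H each → 6
  2 × C: 1 H each → 2
  2 × N: no H
  1 × C: 2 H
  1 × Cl: no H
  1 × N: 2 H
  Total hydrogens = 12.
Molecular formula: C13H12ClN3O5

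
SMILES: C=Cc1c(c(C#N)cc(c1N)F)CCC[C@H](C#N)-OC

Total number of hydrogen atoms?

Hydrogens are implicit in SMILES; fill each atom to its normal valence:
  5 × C (aromatic): no H
  4 × C: 2 H each → 8
  2 × C: 1 H each → 2
  2 × C: no H
  2 × N: no H
  1 × C: 3 H
  1 × C (aromatic): 1 H
  1 × F: no H
  1 × N: 2 H
  1 × O: no H
  Total hydrogens = 16.

16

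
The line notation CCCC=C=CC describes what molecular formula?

Heavy atoms from the SMILES: 7 C.
Implicit hydrogens by atom environment:
  2 × C: 3 H each → 6
  2 × C: 2 H each → 4
  2 × C: 1 H each → 2
  1 × C: no H
  Total hydrogens = 12.
Molecular formula: C7H12

C7H12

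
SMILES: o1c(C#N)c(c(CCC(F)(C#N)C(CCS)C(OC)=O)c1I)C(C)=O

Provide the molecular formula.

C16H16FIN2O4S

Heavy atoms from the SMILES: 16 C, 1 F, 1 I, 2 N, 4 O, 1 S.
Implicit hydrogens by atom environment:
  5 × C: no H
  4 × C: 2 H each → 8
  4 × C (aromatic): no H
  3 × O: no H
  2 × C: 3 H each → 6
  2 × N: no H
  1 × C: 1 H
  1 × F: no H
  1 × I: no H
  1 × O (aromatic): no H
  1 × S: 1 H
  Total hydrogens = 16.
Molecular formula: C16H16FIN2O4S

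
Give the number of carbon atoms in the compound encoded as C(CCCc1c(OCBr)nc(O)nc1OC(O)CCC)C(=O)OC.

The symbol for carbon appears 15 times in the SMILES. Lowercase c denotes aromatic carbon and counts toward C.

15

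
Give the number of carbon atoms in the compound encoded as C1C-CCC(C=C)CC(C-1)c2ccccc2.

16

The symbol for carbon appears 16 times in the SMILES. Lowercase c denotes aromatic carbon and counts toward C.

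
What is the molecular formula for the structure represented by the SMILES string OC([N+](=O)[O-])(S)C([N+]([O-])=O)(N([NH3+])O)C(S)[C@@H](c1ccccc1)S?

Heavy atoms from the SMILES: 10 C, 4 N, 6 O, 3 S.
Implicit hydrogens by atom environment:
  5 × C (aromatic): 1 H each → 5
  3 × S: 1 H each → 3
  2 × C: 1 H each → 2
  2 × C: no H
  2 × N (charge +1): no H
  2 × O: 1 H each → 2
  2 × O: no H
  2 × O (charge -1): no H
  1 × C (aromatic): no H
  1 × N (charge +1): 3 H
  1 × N: no H
  Total hydrogens = 15.
Net charge +1.
Molecular formula: C10H15N4O6S3+

C10H15N4O6S3+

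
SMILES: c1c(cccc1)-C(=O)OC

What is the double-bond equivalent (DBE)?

Molecular formula from the SMILES: C8H8O2.
DoU = (2C + 2 + N − H − X)/2 = (2·8 + 2 + 0 − 8 − 0)/2 = 10/2 = 5.
(Structurally: 1 ring(s) + 4 π bond(s) = 5.)

5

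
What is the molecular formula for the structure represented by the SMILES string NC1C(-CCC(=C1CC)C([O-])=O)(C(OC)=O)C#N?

Heavy atoms from the SMILES: 12 C, 2 N, 4 O.
Implicit hydrogens by atom environment:
  6 × C: no H
  3 × C: 2 H each → 6
  3 × O: no H
  2 × C: 3 H each → 6
  1 × C: 1 H
  1 × N: 2 H
  1 × N: no H
  1 × O (charge -1): no H
  Total hydrogens = 15.
Net charge -1.
Molecular formula: C12H15N2O4-

C12H15N2O4-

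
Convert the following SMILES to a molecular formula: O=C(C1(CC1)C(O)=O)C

Heavy atoms from the SMILES: 6 C, 3 O.
Implicit hydrogens by atom environment:
  3 × C: no H
  2 × C: 2 H each → 4
  2 × O: no H
  1 × C: 3 H
  1 × O: 1 H
  Total hydrogens = 8.
Molecular formula: C6H8O3

C6H8O3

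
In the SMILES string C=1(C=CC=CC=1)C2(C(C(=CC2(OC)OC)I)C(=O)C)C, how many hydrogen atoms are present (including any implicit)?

19

Hydrogens are implicit in SMILES; fill each atom to its normal valence:
  5 × C (aromatic): 1 H each → 5
  4 × C: 3 H each → 12
  4 × C: no H
  3 × O: no H
  2 × C: 1 H each → 2
  1 × C (aromatic): no H
  1 × I: no H
  Total hydrogens = 19.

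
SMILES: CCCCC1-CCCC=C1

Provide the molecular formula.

Heavy atoms from the SMILES: 10 C.
Implicit hydrogens by atom environment:
  6 × C: 2 H each → 12
  3 × C: 1 H each → 3
  1 × C: 3 H
  Total hydrogens = 18.
Molecular formula: C10H18

C10H18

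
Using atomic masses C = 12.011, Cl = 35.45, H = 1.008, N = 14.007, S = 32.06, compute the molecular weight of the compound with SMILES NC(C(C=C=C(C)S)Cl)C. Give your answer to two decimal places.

Molecular formula: C7H12ClNS.
M = 7×12.011 + 1×35.45 + 12×1.008 + 1×14.007 + 1×32.06 = 177.69 g/mol.

177.69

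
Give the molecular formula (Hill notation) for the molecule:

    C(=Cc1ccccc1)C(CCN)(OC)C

Heavy atoms from the SMILES: 13 C, 1 N, 1 O.
Implicit hydrogens by atom environment:
  5 × C (aromatic): 1 H each → 5
  2 × C: 3 H each → 6
  2 × C: 2 H each → 4
  2 × C: 1 H each → 2
  1 × C: no H
  1 × C (aromatic): no H
  1 × N: 2 H
  1 × O: no H
  Total hydrogens = 19.
Molecular formula: C13H19NO

C13H19NO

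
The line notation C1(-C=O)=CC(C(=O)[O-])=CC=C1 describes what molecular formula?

Heavy atoms from the SMILES: 8 C, 3 O.
Implicit hydrogens by atom environment:
  4 × C (aromatic): 1 H each → 4
  2 × C (aromatic): no H
  2 × O: no H
  1 × C: 1 H
  1 × C: no H
  1 × O (charge -1): no H
  Total hydrogens = 5.
Net charge -1.
Molecular formula: C8H5O3-

C8H5O3-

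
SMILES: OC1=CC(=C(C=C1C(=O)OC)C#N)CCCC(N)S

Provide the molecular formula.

Heavy atoms from the SMILES: 13 C, 2 N, 3 O, 1 S.
Implicit hydrogens by atom environment:
  4 × C (aromatic): no H
  3 × C: 2 H each → 6
  2 × C (aromatic): 1 H each → 2
  2 × C: no H
  2 × O: no H
  1 × C: 3 H
  1 × C: 1 H
  1 × N: 2 H
  1 × N: no H
  1 × O: 1 H
  1 × S: 1 H
  Total hydrogens = 16.
Molecular formula: C13H16N2O3S

C13H16N2O3S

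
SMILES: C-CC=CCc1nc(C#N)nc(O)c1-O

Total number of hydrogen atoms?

Hydrogens are implicit in SMILES; fill each atom to its normal valence:
  4 × C (aromatic): no H
  2 × C: 2 H each → 4
  2 × C: 1 H each → 2
  2 × N (aromatic): no H
  2 × O: 1 H each → 2
  1 × C: 3 H
  1 × C: no H
  1 × N: no H
  Total hydrogens = 11.

11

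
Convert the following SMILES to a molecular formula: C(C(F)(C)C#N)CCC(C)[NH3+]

C8H16FN2+

Heavy atoms from the SMILES: 8 C, 1 F, 2 N.
Implicit hydrogens by atom environment:
  3 × C: 2 H each → 6
  2 × C: 3 H each → 6
  2 × C: no H
  1 × C: 1 H
  1 × F: no H
  1 × N (charge +1): 3 H
  1 × N: no H
  Total hydrogens = 16.
Net charge +1.
Molecular formula: C8H16FN2+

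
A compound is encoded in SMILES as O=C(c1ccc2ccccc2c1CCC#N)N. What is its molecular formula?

C14H12N2O

Heavy atoms from the SMILES: 14 C, 2 N, 1 O.
Implicit hydrogens by atom environment:
  6 × C (aromatic): 1 H each → 6
  4 × C (aromatic): no H
  2 × C: 2 H each → 4
  2 × C: no H
  1 × N: 2 H
  1 × N: no H
  1 × O: no H
  Total hydrogens = 12.
Molecular formula: C14H12N2O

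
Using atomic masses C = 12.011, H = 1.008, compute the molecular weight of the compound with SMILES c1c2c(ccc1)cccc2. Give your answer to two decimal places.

128.17

Molecular formula: C10H8.
M = 10×12.011 + 8×1.008 = 128.17 g/mol.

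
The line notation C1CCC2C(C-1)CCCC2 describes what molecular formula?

C10H18

Heavy atoms from the SMILES: 10 C.
Implicit hydrogens by atom environment:
  8 × C: 2 H each → 16
  2 × C: 1 H each → 2
  Total hydrogens = 18.
Molecular formula: C10H18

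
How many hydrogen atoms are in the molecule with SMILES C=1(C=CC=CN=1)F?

4

Hydrogens are implicit in SMILES; fill each atom to its normal valence:
  4 × C (aromatic): 1 H each → 4
  1 × C (aromatic): no H
  1 × F: no H
  1 × N (aromatic): no H
  Total hydrogens = 4.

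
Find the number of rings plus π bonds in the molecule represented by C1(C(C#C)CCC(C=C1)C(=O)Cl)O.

5

Molecular formula from the SMILES: C10H11ClO2.
DoU = (2C + 2 + N − H − X)/2 = (2·10 + 2 + 0 − 11 − 1)/2 = 10/2 = 5.
(Structurally: 1 ring(s) + 4 π bond(s) = 5.)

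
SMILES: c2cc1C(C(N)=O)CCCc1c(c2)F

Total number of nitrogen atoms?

1

The symbol for nitrogen appears 1 time in the SMILES.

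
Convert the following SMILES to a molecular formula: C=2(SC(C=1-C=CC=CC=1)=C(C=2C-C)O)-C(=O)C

Heavy atoms from the SMILES: 14 C, 2 O, 1 S.
Implicit hydrogens by atom environment:
  5 × C (aromatic): 1 H each → 5
  5 × C (aromatic): no H
  2 × C: 3 H each → 6
  1 × C: 2 H
  1 × C: no H
  1 × O: 1 H
  1 × O: no H
  1 × S (aromatic): no H
  Total hydrogens = 14.
Molecular formula: C14H14O2S

C14H14O2S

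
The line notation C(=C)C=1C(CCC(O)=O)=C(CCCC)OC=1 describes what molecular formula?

C13H18O3

Heavy atoms from the SMILES: 13 C, 3 O.
Implicit hydrogens by atom environment:
  6 × C: 2 H each → 12
  3 × C (aromatic): no H
  1 × C: 3 H
  1 × C (aromatic): 1 H
  1 × C: 1 H
  1 × C: no H
  1 × O: 1 H
  1 × O (aromatic): no H
  1 × O: no H
  Total hydrogens = 18.
Molecular formula: C13H18O3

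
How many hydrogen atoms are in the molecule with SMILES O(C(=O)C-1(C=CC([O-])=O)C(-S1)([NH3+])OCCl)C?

10

Hydrogens are implicit in SMILES; fill each atom to its normal valence:
  4 × C: no H
  4 × O: no H
  2 × C: 1 H each → 2
  1 × C: 3 H
  1 × C: 2 H
  1 × Cl: no H
  1 × N (charge +1): 3 H
  1 × O (charge -1): no H
  1 × S: no H
  Total hydrogens = 10.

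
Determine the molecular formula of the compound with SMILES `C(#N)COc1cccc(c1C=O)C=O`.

Heavy atoms from the SMILES: 10 C, 1 N, 3 O.
Implicit hydrogens by atom environment:
  3 × C (aromatic): 1 H each → 3
  3 × C (aromatic): no H
  3 × O: no H
  2 × C: 1 H each → 2
  1 × C: 2 H
  1 × C: no H
  1 × N: no H
  Total hydrogens = 7.
Molecular formula: C10H7NO3

C10H7NO3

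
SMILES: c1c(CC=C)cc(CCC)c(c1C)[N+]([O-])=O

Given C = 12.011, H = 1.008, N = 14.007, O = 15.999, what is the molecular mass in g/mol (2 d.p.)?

219.28

Molecular formula: C13H17NO2.
M = 13×12.011 + 17×1.008 + 1×14.007 + 2×15.999 = 219.28 g/mol.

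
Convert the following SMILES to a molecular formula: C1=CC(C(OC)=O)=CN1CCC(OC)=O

C10H13NO4

Heavy atoms from the SMILES: 10 C, 1 N, 4 O.
Implicit hydrogens by atom environment:
  4 × O: no H
  3 × C (aromatic): 1 H each → 3
  2 × C: 3 H each → 6
  2 × C: 2 H each → 4
  2 × C: no H
  1 × C (aromatic): no H
  1 × N (aromatic): no H
  Total hydrogens = 13.
Molecular formula: C10H13NO4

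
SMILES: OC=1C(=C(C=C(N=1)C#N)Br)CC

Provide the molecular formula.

Heavy atoms from the SMILES: 1 Br, 8 C, 2 N, 1 O.
Implicit hydrogens by atom environment:
  4 × C (aromatic): no H
  1 × Br: no H
  1 × C: 3 H
  1 × C: 2 H
  1 × C (aromatic): 1 H
  1 × C: no H
  1 × N (aromatic): no H
  1 × N: no H
  1 × O: 1 H
  Total hydrogens = 7.
Molecular formula: C8H7BrN2O

C8H7BrN2O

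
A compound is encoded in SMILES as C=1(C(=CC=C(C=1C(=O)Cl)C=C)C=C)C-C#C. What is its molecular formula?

Heavy atoms from the SMILES: 14 C, 1 Cl, 1 O.
Implicit hydrogens by atom environment:
  4 × C (aromatic): no H
  3 × C: 2 H each → 6
  3 × C: 1 H each → 3
  2 × C (aromatic): 1 H each → 2
  2 × C: no H
  1 × Cl: no H
  1 × O: no H
  Total hydrogens = 11.
Molecular formula: C14H11ClO

C14H11ClO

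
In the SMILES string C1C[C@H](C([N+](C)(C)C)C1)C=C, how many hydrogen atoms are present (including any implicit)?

20

Hydrogens are implicit in SMILES; fill each atom to its normal valence:
  4 × C: 2 H each → 8
  3 × C: 3 H each → 9
  3 × C: 1 H each → 3
  1 × N (charge +1): no H
  Total hydrogens = 20.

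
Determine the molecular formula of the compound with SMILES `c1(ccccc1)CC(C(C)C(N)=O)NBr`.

C11H15BrN2O

Heavy atoms from the SMILES: 1 Br, 11 C, 2 N, 1 O.
Implicit hydrogens by atom environment:
  5 × C (aromatic): 1 H each → 5
  2 × C: 1 H each → 2
  1 × Br: no H
  1 × C: 3 H
  1 × C: 2 H
  1 × C: no H
  1 × C (aromatic): no H
  1 × N: 2 H
  1 × N: 1 H
  1 × O: no H
  Total hydrogens = 15.
Molecular formula: C11H15BrN2O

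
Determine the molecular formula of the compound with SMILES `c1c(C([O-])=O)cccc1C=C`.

Heavy atoms from the SMILES: 9 C, 2 O.
Implicit hydrogens by atom environment:
  4 × C (aromatic): 1 H each → 4
  2 × C (aromatic): no H
  1 × C: 2 H
  1 × C: 1 H
  1 × C: no H
  1 × O: no H
  1 × O (charge -1): no H
  Total hydrogens = 7.
Net charge -1.
Molecular formula: C9H7O2-

C9H7O2-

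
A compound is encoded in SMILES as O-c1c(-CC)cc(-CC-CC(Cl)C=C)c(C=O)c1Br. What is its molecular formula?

Heavy atoms from the SMILES: 1 Br, 15 C, 1 Cl, 2 O.
Implicit hydrogens by atom environment:
  5 × C: 2 H each → 10
  5 × C (aromatic): no H
  3 × C: 1 H each → 3
  1 × Br: no H
  1 × C: 3 H
  1 × C (aromatic): 1 H
  1 × Cl: no H
  1 × O: 1 H
  1 × O: no H
  Total hydrogens = 18.
Molecular formula: C15H18BrClO2

C15H18BrClO2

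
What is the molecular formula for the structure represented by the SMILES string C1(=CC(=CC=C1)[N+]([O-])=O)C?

Heavy atoms from the SMILES: 7 C, 1 N, 2 O.
Implicit hydrogens by atom environment:
  4 × C (aromatic): 1 H each → 4
  2 × C (aromatic): no H
  1 × C: 3 H
  1 × N (charge +1): no H
  1 × O: no H
  1 × O (charge -1): no H
  Total hydrogens = 7.
Molecular formula: C7H7NO2

C7H7NO2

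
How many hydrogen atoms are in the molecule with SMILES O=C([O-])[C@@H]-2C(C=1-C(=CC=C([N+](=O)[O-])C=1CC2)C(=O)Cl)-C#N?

Hydrogens are implicit in SMILES; fill each atom to its normal valence:
  4 × C (aromatic): no H
  3 × C: no H
  3 × O: no H
  2 × C: 2 H each → 4
  2 × C (aromatic): 1 H each → 2
  2 × C: 1 H each → 2
  2 × O (charge -1): no H
  1 × Cl: no H
  1 × N (charge +1): no H
  1 × N: no H
  Total hydrogens = 8.

8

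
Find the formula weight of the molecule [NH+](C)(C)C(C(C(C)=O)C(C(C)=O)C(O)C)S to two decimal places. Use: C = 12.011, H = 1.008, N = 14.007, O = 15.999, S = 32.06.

Molecular formula: C11H22NO3S+.
M = 11×12.011 + 22×1.008 + 1×14.007 + 3×15.999 + 1×32.06 = 248.36 g/mol.

248.36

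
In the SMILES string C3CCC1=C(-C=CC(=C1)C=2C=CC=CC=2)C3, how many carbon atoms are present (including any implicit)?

16

The symbol for carbon appears 16 times in the SMILES.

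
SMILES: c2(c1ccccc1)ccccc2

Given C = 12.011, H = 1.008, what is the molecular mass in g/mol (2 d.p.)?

154.21

Molecular formula: C12H10.
M = 12×12.011 + 10×1.008 = 154.21 g/mol.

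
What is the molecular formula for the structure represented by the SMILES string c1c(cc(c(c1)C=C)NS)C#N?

Heavy atoms from the SMILES: 9 C, 2 N, 1 S.
Implicit hydrogens by atom environment:
  3 × C (aromatic): 1 H each → 3
  3 × C (aromatic): no H
  1 × C: 2 H
  1 × C: 1 H
  1 × C: no H
  1 × N: 1 H
  1 × N: no H
  1 × S: 1 H
  Total hydrogens = 8.
Molecular formula: C9H8N2S

C9H8N2S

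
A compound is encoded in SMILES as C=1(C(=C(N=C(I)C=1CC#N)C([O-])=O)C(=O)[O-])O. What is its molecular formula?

Heavy atoms from the SMILES: 9 C, 1 I, 2 N, 5 O.
Implicit hydrogens by atom environment:
  5 × C (aromatic): no H
  3 × C: no H
  2 × O: no H
  2 × O (charge -1): no H
  1 × C: 2 H
  1 × I: no H
  1 × N (aromatic): no H
  1 × N: no H
  1 × O: 1 H
  Total hydrogens = 3.
Net charge -2.
Molecular formula: [C9H3IN2O5]2-

[C9H3IN2O5]2-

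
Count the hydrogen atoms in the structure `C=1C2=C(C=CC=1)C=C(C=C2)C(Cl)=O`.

7

Hydrogens are implicit in SMILES; fill each atom to its normal valence:
  7 × C (aromatic): 1 H each → 7
  3 × C (aromatic): no H
  1 × C: no H
  1 × Cl: no H
  1 × O: no H
  Total hydrogens = 7.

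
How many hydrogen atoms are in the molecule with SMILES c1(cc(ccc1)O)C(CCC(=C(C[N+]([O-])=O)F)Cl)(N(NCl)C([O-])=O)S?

Hydrogens are implicit in SMILES; fill each atom to its normal valence:
  4 × C (aromatic): 1 H each → 4
  4 × C: no H
  3 × C: 2 H each → 6
  2 × C (aromatic): no H
  2 × Cl: no H
  2 × O: no H
  2 × O (charge -1): no H
  1 × F: no H
  1 × N: 1 H
  1 × N: no H
  1 × N (charge +1): no H
  1 × O: 1 H
  1 × S: 1 H
  Total hydrogens = 13.

13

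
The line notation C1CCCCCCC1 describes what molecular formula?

Heavy atoms from the SMILES: 8 C.
Implicit hydrogens by atom environment:
  8 × C: 2 H each → 16
  Total hydrogens = 16.
Molecular formula: C8H16

C8H16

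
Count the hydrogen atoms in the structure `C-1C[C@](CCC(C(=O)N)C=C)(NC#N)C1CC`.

Hydrogens are implicit in SMILES; fill each atom to its normal valence:
  6 × C: 2 H each → 12
  3 × C: 1 H each → 3
  3 × C: no H
  1 × C: 3 H
  1 × N: 2 H
  1 × N: 1 H
  1 × N: no H
  1 × O: no H
  Total hydrogens = 21.

21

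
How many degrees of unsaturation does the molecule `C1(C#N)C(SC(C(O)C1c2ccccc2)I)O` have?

Molecular formula from the SMILES: C12H12INO2S.
DoU = (2C + 2 + N − H − X)/2 = (2·12 + 2 + 1 − 12 − 1)/2 = 14/2 = 7.
(Structurally: 2 ring(s) + 5 π bond(s) = 7.)

7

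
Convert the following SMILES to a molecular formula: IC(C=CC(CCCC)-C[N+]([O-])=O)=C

Heavy atoms from the SMILES: 10 C, 1 I, 1 N, 2 O.
Implicit hydrogens by atom environment:
  5 × C: 2 H each → 10
  3 × C: 1 H each → 3
  1 × C: 3 H
  1 × C: no H
  1 × I: no H
  1 × N (charge +1): no H
  1 × O: no H
  1 × O (charge -1): no H
  Total hydrogens = 16.
Molecular formula: C10H16INO2

C10H16INO2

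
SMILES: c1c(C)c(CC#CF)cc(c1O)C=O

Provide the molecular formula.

C11H9FO2

Heavy atoms from the SMILES: 11 C, 1 F, 2 O.
Implicit hydrogens by atom environment:
  4 × C (aromatic): no H
  2 × C (aromatic): 1 H each → 2
  2 × C: no H
  1 × C: 3 H
  1 × C: 2 H
  1 × C: 1 H
  1 × F: no H
  1 × O: 1 H
  1 × O: no H
  Total hydrogens = 9.
Molecular formula: C11H9FO2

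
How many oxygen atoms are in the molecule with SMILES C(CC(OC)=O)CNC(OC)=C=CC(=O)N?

The symbol for oxygen appears 4 times in the SMILES.

4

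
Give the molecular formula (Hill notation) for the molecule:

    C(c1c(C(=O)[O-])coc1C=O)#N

Heavy atoms from the SMILES: 7 C, 1 N, 4 O.
Implicit hydrogens by atom environment:
  3 × C (aromatic): no H
  2 × C: no H
  2 × O: no H
  1 × C (aromatic): 1 H
  1 × C: 1 H
  1 × N: no H
  1 × O (aromatic): no H
  1 × O (charge -1): no H
  Total hydrogens = 2.
Net charge -1.
Molecular formula: C7H2NO4-

C7H2NO4-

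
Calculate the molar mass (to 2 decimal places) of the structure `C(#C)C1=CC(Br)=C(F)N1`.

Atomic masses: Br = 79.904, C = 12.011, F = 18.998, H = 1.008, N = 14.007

188.00

Molecular formula: C6H3BrFN.
M = 1×79.904 + 6×12.011 + 1×18.998 + 3×1.008 + 1×14.007 = 188.00 g/mol.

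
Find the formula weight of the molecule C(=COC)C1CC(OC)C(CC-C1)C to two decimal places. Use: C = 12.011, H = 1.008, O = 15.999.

Molecular formula: C12H22O2.
M = 12×12.011 + 22×1.008 + 2×15.999 = 198.31 g/mol.

198.31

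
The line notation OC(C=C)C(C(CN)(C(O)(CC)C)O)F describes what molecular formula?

C10H20FNO3

Heavy atoms from the SMILES: 10 C, 1 F, 1 N, 3 O.
Implicit hydrogens by atom environment:
  3 × C: 2 H each → 6
  3 × C: 1 H each → 3
  3 × O: 1 H each → 3
  2 × C: 3 H each → 6
  2 × C: no H
  1 × F: no H
  1 × N: 2 H
  Total hydrogens = 20.
Molecular formula: C10H20FNO3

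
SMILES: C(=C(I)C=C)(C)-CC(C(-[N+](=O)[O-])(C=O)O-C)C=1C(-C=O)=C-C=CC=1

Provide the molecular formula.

C17H18INO5

Heavy atoms from the SMILES: 17 C, 1 I, 1 N, 5 O.
Implicit hydrogens by atom environment:
  4 × C: 1 H each → 4
  4 × C (aromatic): 1 H each → 4
  4 × O: no H
  3 × C: no H
  2 × C: 3 H each → 6
  2 × C: 2 H each → 4
  2 × C (aromatic): no H
  1 × I: no H
  1 × N (charge +1): no H
  1 × O (charge -1): no H
  Total hydrogens = 18.
Molecular formula: C17H18INO5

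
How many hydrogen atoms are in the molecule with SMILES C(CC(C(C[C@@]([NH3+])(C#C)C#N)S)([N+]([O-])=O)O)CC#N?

15

Hydrogens are implicit in SMILES; fill each atom to its normal valence:
  5 × C: no H
  4 × C: 2 H each → 8
  2 × C: 1 H each → 2
  2 × N: no H
  1 × N (charge +1): 3 H
  1 × N (charge +1): no H
  1 × O: 1 H
  1 × O: no H
  1 × O (charge -1): no H
  1 × S: 1 H
  Total hydrogens = 15.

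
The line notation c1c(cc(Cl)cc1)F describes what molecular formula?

C6H4ClF

Heavy atoms from the SMILES: 6 C, 1 Cl, 1 F.
Implicit hydrogens by atom environment:
  4 × C (aromatic): 1 H each → 4
  2 × C (aromatic): no H
  1 × Cl: no H
  1 × F: no H
  Total hydrogens = 4.
Molecular formula: C6H4ClF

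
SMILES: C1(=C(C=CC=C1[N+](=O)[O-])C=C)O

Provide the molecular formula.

Heavy atoms from the SMILES: 8 C, 1 N, 3 O.
Implicit hydrogens by atom environment:
  3 × C (aromatic): 1 H each → 3
  3 × C (aromatic): no H
  1 × C: 2 H
  1 × C: 1 H
  1 × N (charge +1): no H
  1 × O: 1 H
  1 × O: no H
  1 × O (charge -1): no H
  Total hydrogens = 7.
Molecular formula: C8H7NO3

C8H7NO3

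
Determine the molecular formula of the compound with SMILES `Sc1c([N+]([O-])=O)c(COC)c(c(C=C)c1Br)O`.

C10H10BrNO4S

Heavy atoms from the SMILES: 1 Br, 10 C, 1 N, 4 O, 1 S.
Implicit hydrogens by atom environment:
  6 × C (aromatic): no H
  2 × C: 2 H each → 4
  2 × O: no H
  1 × Br: no H
  1 × C: 3 H
  1 × C: 1 H
  1 × N (charge +1): no H
  1 × O: 1 H
  1 × O (charge -1): no H
  1 × S: 1 H
  Total hydrogens = 10.
Molecular formula: C10H10BrNO4S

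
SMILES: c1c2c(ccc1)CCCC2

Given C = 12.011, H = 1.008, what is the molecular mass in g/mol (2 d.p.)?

Molecular formula: C10H12.
M = 10×12.011 + 12×1.008 = 132.21 g/mol.

132.21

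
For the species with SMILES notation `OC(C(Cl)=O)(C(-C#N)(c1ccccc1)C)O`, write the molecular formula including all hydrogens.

Heavy atoms from the SMILES: 11 C, 1 Cl, 1 N, 3 O.
Implicit hydrogens by atom environment:
  5 × C (aromatic): 1 H each → 5
  4 × C: no H
  2 × O: 1 H each → 2
  1 × C: 3 H
  1 × C (aromatic): no H
  1 × Cl: no H
  1 × N: no H
  1 × O: no H
  Total hydrogens = 10.
Molecular formula: C11H10ClNO3

C11H10ClNO3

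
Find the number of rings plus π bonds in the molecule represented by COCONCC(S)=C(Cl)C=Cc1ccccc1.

Molecular formula from the SMILES: C13H16ClNO2S.
DoU = (2C + 2 + N − H − X)/2 = (2·13 + 2 + 1 − 16 − 1)/2 = 12/2 = 6.
(Structurally: 1 ring(s) + 5 π bond(s) = 6.)

6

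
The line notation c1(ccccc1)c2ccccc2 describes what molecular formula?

Heavy atoms from the SMILES: 12 C.
Implicit hydrogens by atom environment:
  10 × C (aromatic): 1 H each → 10
  2 × C (aromatic): no H
  Total hydrogens = 10.
Molecular formula: C12H10

C12H10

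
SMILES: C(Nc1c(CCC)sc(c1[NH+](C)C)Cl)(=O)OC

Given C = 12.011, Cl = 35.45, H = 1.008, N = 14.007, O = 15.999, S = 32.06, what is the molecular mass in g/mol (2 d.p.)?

Molecular formula: C11H18ClN2O2S+.
M = 11×12.011 + 1×35.45 + 18×1.008 + 2×14.007 + 2×15.999 + 1×32.06 = 277.79 g/mol.

277.79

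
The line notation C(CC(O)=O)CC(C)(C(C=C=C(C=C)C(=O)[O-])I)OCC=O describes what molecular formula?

C15H18IO6-

Heavy atoms from the SMILES: 15 C, 1 I, 6 O.
Implicit hydrogens by atom environment:
  5 × C: 2 H each → 10
  5 × C: no H
  4 × C: 1 H each → 4
  4 × O: no H
  1 × C: 3 H
  1 × I: no H
  1 × O: 1 H
  1 × O (charge -1): no H
  Total hydrogens = 18.
Net charge -1.
Molecular formula: C15H18IO6-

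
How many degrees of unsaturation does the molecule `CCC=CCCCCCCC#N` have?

3

Molecular formula from the SMILES: C11H19N.
DoU = (2C + 2 + N − H − X)/2 = (2·11 + 2 + 1 − 19 − 0)/2 = 6/2 = 3.
(Structurally: 0 ring(s) + 3 π bond(s) = 3.)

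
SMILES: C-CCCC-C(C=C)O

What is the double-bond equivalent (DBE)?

Molecular formula from the SMILES: C8H16O.
DoU = (2C + 2 + N − H − X)/2 = (2·8 + 2 + 0 − 16 − 0)/2 = 2/2 = 1.
(Structurally: 0 ring(s) + 1 π bond(s) = 1.)

1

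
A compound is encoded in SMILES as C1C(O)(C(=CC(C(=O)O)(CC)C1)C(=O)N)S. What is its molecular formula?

C10H15NO4S

Heavy atoms from the SMILES: 10 C, 1 N, 4 O, 1 S.
Implicit hydrogens by atom environment:
  5 × C: no H
  3 × C: 2 H each → 6
  2 × O: 1 H each → 2
  2 × O: no H
  1 × C: 3 H
  1 × C: 1 H
  1 × N: 2 H
  1 × S: 1 H
  Total hydrogens = 15.
Molecular formula: C10H15NO4S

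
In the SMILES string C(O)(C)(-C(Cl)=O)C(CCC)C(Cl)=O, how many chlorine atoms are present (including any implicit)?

The symbol for chlorine appears 2 times in the SMILES.

2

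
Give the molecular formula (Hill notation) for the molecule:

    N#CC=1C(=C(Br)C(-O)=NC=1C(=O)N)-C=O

Heavy atoms from the SMILES: 1 Br, 8 C, 3 N, 3 O.
Implicit hydrogens by atom environment:
  5 × C (aromatic): no H
  2 × C: no H
  2 × O: no H
  1 × Br: no H
  1 × C: 1 H
  1 × N: 2 H
  1 × N (aromatic): no H
  1 × N: no H
  1 × O: 1 H
  Total hydrogens = 4.
Molecular formula: C8H4BrN3O3

C8H4BrN3O3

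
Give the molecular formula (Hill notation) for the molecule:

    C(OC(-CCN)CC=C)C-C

C9H19NO

Heavy atoms from the SMILES: 9 C, 1 N, 1 O.
Implicit hydrogens by atom environment:
  6 × C: 2 H each → 12
  2 × C: 1 H each → 2
  1 × C: 3 H
  1 × N: 2 H
  1 × O: no H
  Total hydrogens = 19.
Molecular formula: C9H19NO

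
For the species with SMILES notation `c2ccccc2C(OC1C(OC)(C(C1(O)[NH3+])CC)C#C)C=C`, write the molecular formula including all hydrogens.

C18H24NO3+

Heavy atoms from the SMILES: 18 C, 1 N, 3 O.
Implicit hydrogens by atom environment:
  5 × C: 1 H each → 5
  5 × C (aromatic): 1 H each → 5
  3 × C: no H
  2 × C: 3 H each → 6
  2 × C: 2 H each → 4
  2 × O: no H
  1 × C (aromatic): no H
  1 × N (charge +1): 3 H
  1 × O: 1 H
  Total hydrogens = 24.
Net charge +1.
Molecular formula: C18H24NO3+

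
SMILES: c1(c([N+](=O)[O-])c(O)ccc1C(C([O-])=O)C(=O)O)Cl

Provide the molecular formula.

Heavy atoms from the SMILES: 9 C, 1 Cl, 1 N, 7 O.
Implicit hydrogens by atom environment:
  4 × C (aromatic): no H
  3 × O: no H
  2 × C (aromatic): 1 H each → 2
  2 × C: no H
  2 × O: 1 H each → 2
  2 × O (charge -1): no H
  1 × C: 1 H
  1 × Cl: no H
  1 × N (charge +1): no H
  Total hydrogens = 5.
Net charge -1.
Molecular formula: C9H5ClNO7-

C9H5ClNO7-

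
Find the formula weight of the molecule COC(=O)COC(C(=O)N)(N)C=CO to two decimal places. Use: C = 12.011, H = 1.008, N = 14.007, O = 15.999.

204.18

Molecular formula: C7H12N2O5.
M = 7×12.011 + 12×1.008 + 2×14.007 + 5×15.999 = 204.18 g/mol.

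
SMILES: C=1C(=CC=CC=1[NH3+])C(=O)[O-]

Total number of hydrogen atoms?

Hydrogens are implicit in SMILES; fill each atom to its normal valence:
  4 × C (aromatic): 1 H each → 4
  2 × C (aromatic): no H
  1 × C: no H
  1 × N (charge +1): 3 H
  1 × O: no H
  1 × O (charge -1): no H
  Total hydrogens = 7.

7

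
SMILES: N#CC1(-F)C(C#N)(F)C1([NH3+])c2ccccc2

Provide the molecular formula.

Heavy atoms from the SMILES: 11 C, 2 F, 3 N.
Implicit hydrogens by atom environment:
  5 × C (aromatic): 1 H each → 5
  5 × C: no H
  2 × F: no H
  2 × N: no H
  1 × C (aromatic): no H
  1 × N (charge +1): 3 H
  Total hydrogens = 8.
Net charge +1.
Molecular formula: C11H8F2N3+

C11H8F2N3+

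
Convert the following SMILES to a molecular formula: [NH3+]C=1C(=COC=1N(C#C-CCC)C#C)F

C11H12FN2O+

Heavy atoms from the SMILES: 11 C, 1 F, 2 N, 1 O.
Implicit hydrogens by atom environment:
  3 × C (aromatic): no H
  3 × C: no H
  2 × C: 2 H each → 4
  1 × C: 3 H
  1 × C (aromatic): 1 H
  1 × C: 1 H
  1 × F: no H
  1 × N (charge +1): 3 H
  1 × N: no H
  1 × O (aromatic): no H
  Total hydrogens = 12.
Net charge +1.
Molecular formula: C11H12FN2O+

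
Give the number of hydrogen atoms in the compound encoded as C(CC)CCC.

14

Hydrogens are implicit in SMILES; fill each atom to its normal valence:
  4 × C: 2 H each → 8
  2 × C: 3 H each → 6
  Total hydrogens = 14.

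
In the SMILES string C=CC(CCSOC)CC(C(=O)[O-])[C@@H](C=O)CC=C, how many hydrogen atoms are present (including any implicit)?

Hydrogens are implicit in SMILES; fill each atom to its normal valence:
  6 × C: 2 H each → 12
  6 × C: 1 H each → 6
  3 × O: no H
  1 × C: 3 H
  1 × C: no H
  1 × O (charge -1): no H
  1 × S: no H
  Total hydrogens = 21.

21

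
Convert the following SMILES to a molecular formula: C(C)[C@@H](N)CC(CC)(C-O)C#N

Heavy atoms from the SMILES: 9 C, 2 N, 1 O.
Implicit hydrogens by atom environment:
  4 × C: 2 H each → 8
  2 × C: 3 H each → 6
  2 × C: no H
  1 × C: 1 H
  1 × N: 2 H
  1 × N: no H
  1 × O: 1 H
  Total hydrogens = 18.
Molecular formula: C9H18N2O

C9H18N2O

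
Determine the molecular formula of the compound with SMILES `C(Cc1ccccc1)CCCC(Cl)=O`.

Heavy atoms from the SMILES: 12 C, 1 Cl, 1 O.
Implicit hydrogens by atom environment:
  5 × C: 2 H each → 10
  5 × C (aromatic): 1 H each → 5
  1 × C: no H
  1 × C (aromatic): no H
  1 × Cl: no H
  1 × O: no H
  Total hydrogens = 15.
Molecular formula: C12H15ClO

C12H15ClO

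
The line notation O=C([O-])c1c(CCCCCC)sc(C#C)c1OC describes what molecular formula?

Heavy atoms from the SMILES: 14 C, 3 O, 1 S.
Implicit hydrogens by atom environment:
  5 × C: 2 H each → 10
  4 × C (aromatic): no H
  2 × C: 3 H each → 6
  2 × C: no H
  2 × O: no H
  1 × C: 1 H
  1 × O (charge -1): no H
  1 × S (aromatic): no H
  Total hydrogens = 17.
Net charge -1.
Molecular formula: C14H17O3S-

C14H17O3S-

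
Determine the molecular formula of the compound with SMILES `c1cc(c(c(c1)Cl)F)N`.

C6H5ClFN

Heavy atoms from the SMILES: 6 C, 1 Cl, 1 F, 1 N.
Implicit hydrogens by atom environment:
  3 × C (aromatic): 1 H each → 3
  3 × C (aromatic): no H
  1 × Cl: no H
  1 × F: no H
  1 × N: 2 H
  Total hydrogens = 5.
Molecular formula: C6H5ClFN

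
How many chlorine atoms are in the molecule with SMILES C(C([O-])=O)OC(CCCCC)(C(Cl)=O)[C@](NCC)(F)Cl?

2

The symbol for chlorine appears 2 times in the SMILES.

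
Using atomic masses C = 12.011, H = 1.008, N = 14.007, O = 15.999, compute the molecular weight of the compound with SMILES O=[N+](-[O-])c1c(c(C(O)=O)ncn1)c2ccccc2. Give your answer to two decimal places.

Molecular formula: C11H7N3O4.
M = 11×12.011 + 7×1.008 + 3×14.007 + 4×15.999 = 245.19 g/mol.

245.19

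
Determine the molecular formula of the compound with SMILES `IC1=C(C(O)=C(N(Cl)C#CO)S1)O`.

C6H3ClINO3S

Heavy atoms from the SMILES: 6 C, 1 Cl, 1 I, 1 N, 3 O, 1 S.
Implicit hydrogens by atom environment:
  4 × C (aromatic): no H
  3 × O: 1 H each → 3
  2 × C: no H
  1 × Cl: no H
  1 × I: no H
  1 × N: no H
  1 × S (aromatic): no H
  Total hydrogens = 3.
Molecular formula: C6H3ClINO3S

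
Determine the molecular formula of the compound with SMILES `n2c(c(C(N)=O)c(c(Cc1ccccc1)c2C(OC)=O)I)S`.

Heavy atoms from the SMILES: 15 C, 1 I, 2 N, 3 O, 1 S.
Implicit hydrogens by atom environment:
  6 × C (aromatic): no H
  5 × C (aromatic): 1 H each → 5
  3 × O: no H
  2 × C: no H
  1 × C: 3 H
  1 × C: 2 H
  1 × I: no H
  1 × N: 2 H
  1 × N (aromatic): no H
  1 × S: 1 H
  Total hydrogens = 13.
Molecular formula: C15H13IN2O3S

C15H13IN2O3S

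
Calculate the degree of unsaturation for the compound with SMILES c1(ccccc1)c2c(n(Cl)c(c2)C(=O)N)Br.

Molecular formula from the SMILES: C11H8BrClN2O.
DoU = (2C + 2 + N − H − X)/2 = (2·11 + 2 + 2 − 8 − 2)/2 = 16/2 = 8.
(Structurally: 2 ring(s) + 6 π bond(s) = 8.)

8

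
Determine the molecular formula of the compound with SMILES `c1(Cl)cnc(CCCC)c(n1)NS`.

C8H12ClN3S

Heavy atoms from the SMILES: 8 C, 1 Cl, 3 N, 1 S.
Implicit hydrogens by atom environment:
  3 × C: 2 H each → 6
  3 × C (aromatic): no H
  2 × N (aromatic): no H
  1 × C: 3 H
  1 × C (aromatic): 1 H
  1 × Cl: no H
  1 × N: 1 H
  1 × S: 1 H
  Total hydrogens = 12.
Molecular formula: C8H12ClN3S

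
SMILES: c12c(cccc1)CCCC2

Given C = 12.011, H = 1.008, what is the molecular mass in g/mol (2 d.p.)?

132.21

Molecular formula: C10H12.
M = 10×12.011 + 12×1.008 = 132.21 g/mol.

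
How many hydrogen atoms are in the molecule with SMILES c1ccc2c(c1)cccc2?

Hydrogens are implicit in SMILES; fill each atom to its normal valence:
  8 × C (aromatic): 1 H each → 8
  2 × C (aromatic): no H
  Total hydrogens = 8.

8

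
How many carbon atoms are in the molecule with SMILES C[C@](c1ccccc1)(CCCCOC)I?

13

The symbol for carbon appears 13 times in the SMILES. Lowercase c denotes aromatic carbon and counts toward C.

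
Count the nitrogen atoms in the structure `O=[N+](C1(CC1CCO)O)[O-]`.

1

The symbol for nitrogen appears 1 time in the SMILES.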